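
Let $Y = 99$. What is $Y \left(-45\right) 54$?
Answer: $-240570$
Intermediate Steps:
$Y \left(-45\right) 54 = 99 \left(-45\right) 54 = \left(-4455\right) 54 = -240570$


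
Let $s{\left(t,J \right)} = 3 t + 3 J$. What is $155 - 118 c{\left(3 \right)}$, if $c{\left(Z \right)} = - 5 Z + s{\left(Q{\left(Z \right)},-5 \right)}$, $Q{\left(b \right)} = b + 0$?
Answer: $2633$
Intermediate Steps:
$Q{\left(b \right)} = b$
$s{\left(t,J \right)} = 3 J + 3 t$
$c{\left(Z \right)} = -15 - 2 Z$ ($c{\left(Z \right)} = - 5 Z + \left(3 \left(-5\right) + 3 Z\right) = - 5 Z + \left(-15 + 3 Z\right) = -15 - 2 Z$)
$155 - 118 c{\left(3 \right)} = 155 - 118 \left(-15 - 6\right) = 155 - -2478 = 155 + 2478 = 2633$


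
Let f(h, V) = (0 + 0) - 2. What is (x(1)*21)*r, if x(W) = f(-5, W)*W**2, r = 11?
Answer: -462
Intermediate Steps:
f(h, V) = -2 (f(h, V) = 0 - 2 = -2)
x(W) = -2*W**2
(x(1)*21)*r = (-2*1**2*21)*11 = (-2*1*21)*11 = -2*21*11 = -42*11 = -462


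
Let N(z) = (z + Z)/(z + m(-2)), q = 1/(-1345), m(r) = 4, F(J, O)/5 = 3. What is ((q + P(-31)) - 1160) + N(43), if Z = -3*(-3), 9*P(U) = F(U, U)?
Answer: -219462446/189645 ≈ -1157.2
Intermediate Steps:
F(J, O) = 15 (F(J, O) = 5*3 = 15)
q = -1/1345 ≈ -0.00074349
P(U) = 5/3 (P(U) = (⅑)*15 = 5/3)
Z = 9
N(z) = (9 + z)/(4 + z) (N(z) = (z + 9)/(z + 4) = (9 + z)/(4 + z))
((q + P(-31)) - 1160) + N(43) = ((-1/1345 + 5/3) - 1160) + (9 + 43)/(4 + 43) = (6722/4035 - 1160) + 52/47 = -4673878/4035 + (1/47)*52 = -4673878/4035 + 52/47 = -219462446/189645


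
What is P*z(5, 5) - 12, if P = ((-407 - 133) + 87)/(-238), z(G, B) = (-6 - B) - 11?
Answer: -6411/119 ≈ -53.874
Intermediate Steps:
z(G, B) = -17 - B
P = 453/238 (P = (-540 + 87)*(-1/238) = -453*(-1/238) = 453/238 ≈ 1.9034)
P*z(5, 5) - 12 = 453*(-17 - 1*5)/238 - 12 = 453*(-17 - 5)/238 - 12 = (453/238)*(-22) - 12 = -4983/119 - 12 = -6411/119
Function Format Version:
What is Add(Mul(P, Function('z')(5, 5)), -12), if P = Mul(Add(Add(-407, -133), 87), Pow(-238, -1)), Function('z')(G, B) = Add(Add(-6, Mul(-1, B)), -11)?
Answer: Rational(-6411, 119) ≈ -53.874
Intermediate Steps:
Function('z')(G, B) = Add(-17, Mul(-1, B))
P = Rational(453, 238) (P = Mul(Add(-540, 87), Rational(-1, 238)) = Mul(-453, Rational(-1, 238)) = Rational(453, 238) ≈ 1.9034)
Add(Mul(P, Function('z')(5, 5)), -12) = Add(Mul(Rational(453, 238), Add(-17, Mul(-1, 5))), -12) = Add(Mul(Rational(453, 238), Add(-17, -5)), -12) = Add(Mul(Rational(453, 238), -22), -12) = Add(Rational(-4983, 119), -12) = Rational(-6411, 119)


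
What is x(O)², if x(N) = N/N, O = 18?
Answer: 1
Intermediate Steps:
x(N) = 1
x(O)² = 1² = 1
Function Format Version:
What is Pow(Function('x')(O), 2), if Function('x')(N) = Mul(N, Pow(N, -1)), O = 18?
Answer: 1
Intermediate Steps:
Function('x')(N) = 1
Pow(Function('x')(O), 2) = Pow(1, 2) = 1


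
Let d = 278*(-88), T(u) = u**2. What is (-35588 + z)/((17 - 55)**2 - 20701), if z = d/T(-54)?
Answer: 25949768/14038353 ≈ 1.8485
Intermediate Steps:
d = -24464
z = -6116/729 (z = -24464/((-54)**2) = -24464/2916 = -24464*1/2916 = -6116/729 ≈ -8.3896)
(-35588 + z)/((17 - 55)**2 - 20701) = (-35588 - 6116/729)/((17 - 55)**2 - 20701) = -25949768/(729*((-38)**2 - 20701)) = -25949768/(729*(1444 - 20701)) = -25949768/729/(-19257) = -25949768/729*(-1/19257) = 25949768/14038353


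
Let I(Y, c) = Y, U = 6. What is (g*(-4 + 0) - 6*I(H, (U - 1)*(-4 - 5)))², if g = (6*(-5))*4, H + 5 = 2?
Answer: 248004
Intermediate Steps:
H = -3 (H = -5 + 2 = -3)
g = -120 (g = -30*4 = -120)
(g*(-4 + 0) - 6*I(H, (U - 1)*(-4 - 5)))² = (-120*(-4 + 0) - 6*(-3))² = (-120*(-4) + 18)² = (480 + 18)² = 498² = 248004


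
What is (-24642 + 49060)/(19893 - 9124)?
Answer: 24418/10769 ≈ 2.2674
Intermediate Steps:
(-24642 + 49060)/(19893 - 9124) = 24418/10769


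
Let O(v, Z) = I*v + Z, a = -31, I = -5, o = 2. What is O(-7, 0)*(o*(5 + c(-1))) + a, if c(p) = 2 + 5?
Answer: 809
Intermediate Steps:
c(p) = 7
O(v, Z) = Z - 5*v (O(v, Z) = -5*v + Z = Z - 5*v)
O(-7, 0)*(o*(5 + c(-1))) + a = (0 - 5*(-7))*(2*(5 + 7)) - 31 = (0 + 35)*(2*12) - 31 = 35*24 - 31 = 840 - 31 = 809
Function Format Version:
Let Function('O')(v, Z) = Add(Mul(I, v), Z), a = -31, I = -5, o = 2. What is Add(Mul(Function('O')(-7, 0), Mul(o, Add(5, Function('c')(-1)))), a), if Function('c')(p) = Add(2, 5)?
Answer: 809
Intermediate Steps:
Function('c')(p) = 7
Function('O')(v, Z) = Add(Z, Mul(-5, v)) (Function('O')(v, Z) = Add(Mul(-5, v), Z) = Add(Z, Mul(-5, v)))
Add(Mul(Function('O')(-7, 0), Mul(o, Add(5, Function('c')(-1)))), a) = Add(Mul(Add(0, Mul(-5, -7)), Mul(2, Add(5, 7))), -31) = Add(Mul(Add(0, 35), Mul(2, 12)), -31) = Add(Mul(35, 24), -31) = Add(840, -31) = 809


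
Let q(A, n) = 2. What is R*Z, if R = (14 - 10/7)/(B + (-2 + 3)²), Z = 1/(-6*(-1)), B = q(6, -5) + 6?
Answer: 44/189 ≈ 0.23280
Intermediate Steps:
B = 8 (B = 2 + 6 = 8)
Z = ⅙ (Z = 1/6 = ⅙ ≈ 0.16667)
R = 88/63 (R = (14 - 10/7)/(8 + (-2 + 3)²) = (14 - 10*⅐)/(8 + 1²) = (14 - 10/7)/(8 + 1) = (88/7)/9 = (88/7)*(⅑) = 88/63 ≈ 1.3968)
R*Z = (88/63)*(⅙) = 44/189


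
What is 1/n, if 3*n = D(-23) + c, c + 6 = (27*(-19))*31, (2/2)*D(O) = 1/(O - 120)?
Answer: -429/2274988 ≈ -0.00018857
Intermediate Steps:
D(O) = 1/(-120 + O) (D(O) = 1/(O - 120) = 1/(-120 + O))
c = -15909 (c = -6 + (27*(-19))*31 = -6 - 513*31 = -6 - 15903 = -15909)
n = -2274988/429 (n = (1/(-120 - 23) - 15909)/3 = (1/(-143) - 15909)/3 = (-1/143 - 15909)/3 = (⅓)*(-2274988/143) = -2274988/429 ≈ -5303.0)
1/n = 1/(-2274988/429) = -429/2274988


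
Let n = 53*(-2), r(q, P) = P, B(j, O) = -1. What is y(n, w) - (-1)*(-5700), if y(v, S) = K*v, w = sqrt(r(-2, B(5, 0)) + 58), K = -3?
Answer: -5382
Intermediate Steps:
n = -106
w = sqrt(57) (w = sqrt(-1 + 58) = sqrt(57) ≈ 7.5498)
y(v, S) = -3*v
y(n, w) - (-1)*(-5700) = -3*(-106) - (-1)*(-5700) = 318 - 1*5700 = 318 - 5700 = -5382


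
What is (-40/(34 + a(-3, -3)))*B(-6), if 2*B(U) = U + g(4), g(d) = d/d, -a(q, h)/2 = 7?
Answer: 5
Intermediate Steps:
a(q, h) = -14 (a(q, h) = -2*7 = -14)
g(d) = 1
B(U) = ½ + U/2 (B(U) = (U + 1)/2 = (1 + U)/2 = ½ + U/2)
(-40/(34 + a(-3, -3)))*B(-6) = (-40/(34 - 14))*(½ + (½)*(-6)) = (-40/20)*(½ - 3) = -40*1/20*(-5/2) = -2*(-5/2) = 5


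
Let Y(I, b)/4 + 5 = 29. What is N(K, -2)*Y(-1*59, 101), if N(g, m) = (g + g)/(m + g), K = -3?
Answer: 576/5 ≈ 115.20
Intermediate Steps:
Y(I, b) = 96 (Y(I, b) = -20 + 4*29 = -20 + 116 = 96)
N(g, m) = 2*g/(g + m) (N(g, m) = (2*g)/(g + m) = 2*g/(g + m))
N(K, -2)*Y(-1*59, 101) = (2*(-3)/(-3 - 2))*96 = (2*(-3)/(-5))*96 = (2*(-3)*(-⅕))*96 = (6/5)*96 = 576/5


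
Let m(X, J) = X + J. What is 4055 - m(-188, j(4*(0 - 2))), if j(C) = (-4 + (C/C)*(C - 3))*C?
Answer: 4123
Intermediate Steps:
j(C) = C*(-7 + C) (j(C) = (-4 + 1*(-3 + C))*C = (-4 + (-3 + C))*C = (-7 + C)*C = C*(-7 + C))
m(X, J) = J + X
4055 - m(-188, j(4*(0 - 2))) = 4055 - ((4*(0 - 2))*(-7 + 4*(0 - 2)) - 188) = 4055 - ((4*(-2))*(-7 + 4*(-2)) - 188) = 4055 - (-8*(-7 - 8) - 188) = 4055 - (-8*(-15) - 188) = 4055 - (120 - 188) = 4055 - 1*(-68) = 4055 + 68 = 4123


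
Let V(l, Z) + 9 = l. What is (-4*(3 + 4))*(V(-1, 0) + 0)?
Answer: 280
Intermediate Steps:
V(l, Z) = -9 + l
(-4*(3 + 4))*(V(-1, 0) + 0) = (-4*(3 + 4))*((-9 - 1) + 0) = (-4*7)*(-10 + 0) = -28*(-10) = 280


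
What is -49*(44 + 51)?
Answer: -4655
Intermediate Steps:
-49*(44 + 51) = -49*95 = -4655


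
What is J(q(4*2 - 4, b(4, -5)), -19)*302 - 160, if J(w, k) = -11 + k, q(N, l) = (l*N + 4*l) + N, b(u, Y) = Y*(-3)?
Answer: -9220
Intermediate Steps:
b(u, Y) = -3*Y
q(N, l) = N + 4*l + N*l (q(N, l) = (N*l + 4*l) + N = (4*l + N*l) + N = N + 4*l + N*l)
J(q(4*2 - 4, b(4, -5)), -19)*302 - 160 = (-11 - 19)*302 - 160 = -30*302 - 160 = -9060 - 160 = -9220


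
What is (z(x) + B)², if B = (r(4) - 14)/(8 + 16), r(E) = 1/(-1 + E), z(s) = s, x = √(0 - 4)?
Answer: (-41 + 144*I)²/5184 ≈ -3.6757 - 2.2778*I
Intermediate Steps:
x = 2*I (x = √(-4) = 2*I ≈ 2.0*I)
B = -41/72 (B = (1/(-1 + 4) - 14)/(8 + 16) = (1/3 - 14)/24 = (⅓ - 14)*(1/24) = -41/3*1/24 = -41/72 ≈ -0.56944)
(z(x) + B)² = (2*I - 41/72)² = (-41/72 + 2*I)²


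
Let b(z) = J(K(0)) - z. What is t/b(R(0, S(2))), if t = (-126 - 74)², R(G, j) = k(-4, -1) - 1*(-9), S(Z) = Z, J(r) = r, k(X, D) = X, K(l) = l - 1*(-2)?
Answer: -40000/3 ≈ -13333.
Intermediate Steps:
K(l) = 2 + l (K(l) = l + 2 = 2 + l)
R(G, j) = 5 (R(G, j) = -4 - 1*(-9) = -4 + 9 = 5)
t = 40000 (t = (-200)² = 40000)
b(z) = 2 - z (b(z) = (2 + 0) - z = 2 - z)
t/b(R(0, S(2))) = 40000/(2 - 1*5) = 40000/(2 - 5) = 40000/(-3) = 40000*(-⅓) = -40000/3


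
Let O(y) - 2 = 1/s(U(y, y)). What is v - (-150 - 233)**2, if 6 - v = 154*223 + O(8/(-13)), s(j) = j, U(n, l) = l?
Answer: -1448203/8 ≈ -1.8103e+5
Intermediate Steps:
O(y) = 2 + 1/y
v = -274691/8 (v = 6 - (154*223 + (2 + 1/(8/(-13)))) = 6 - (34342 + (2 + 1/(8*(-1/13)))) = 6 - (34342 + (2 + 1/(-8/13))) = 6 - (34342 + (2 - 13/8)) = 6 - (34342 + 3/8) = 6 - 1*274739/8 = 6 - 274739/8 = -274691/8 ≈ -34336.)
v - (-150 - 233)**2 = -274691/8 - (-150 - 233)**2 = -274691/8 - 1*(-383)**2 = -274691/8 - 1*146689 = -274691/8 - 146689 = -1448203/8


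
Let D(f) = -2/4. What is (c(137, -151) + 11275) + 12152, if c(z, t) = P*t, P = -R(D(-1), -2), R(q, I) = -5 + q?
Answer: 45193/2 ≈ 22597.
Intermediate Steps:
D(f) = -½ (D(f) = -2*¼ = -½)
P = 11/2 (P = -(-5 - ½) = -1*(-11/2) = 11/2 ≈ 5.5000)
c(z, t) = 11*t/2
(c(137, -151) + 11275) + 12152 = ((11/2)*(-151) + 11275) + 12152 = (-1661/2 + 11275) + 12152 = 20889/2 + 12152 = 45193/2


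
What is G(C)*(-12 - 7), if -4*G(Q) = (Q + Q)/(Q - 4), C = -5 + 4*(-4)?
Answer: 399/50 ≈ 7.9800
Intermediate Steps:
C = -21 (C = -5 - 16 = -21)
G(Q) = -Q/(2*(-4 + Q)) (G(Q) = -(Q + Q)/(4*(Q - 4)) = -2*Q/(4*(-4 + Q)) = -Q/(2*(-4 + Q)))
G(C)*(-12 - 7) = (-1*(-21)/(-8 + 2*(-21)))*(-12 - 7) = -1*(-21)/(-8 - 42)*(-19) = -1*(-21)/(-50)*(-19) = -1*(-21)*(-1/50)*(-19) = -21/50*(-19) = 399/50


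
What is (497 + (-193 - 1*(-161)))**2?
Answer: 216225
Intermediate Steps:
(497 + (-193 - 1*(-161)))**2 = (497 + (-193 + 161))**2 = (497 - 32)**2 = 465**2 = 216225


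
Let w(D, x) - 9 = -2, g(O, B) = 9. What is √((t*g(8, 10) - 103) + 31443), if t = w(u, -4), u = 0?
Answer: √31403 ≈ 177.21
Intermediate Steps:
w(D, x) = 7 (w(D, x) = 9 - 2 = 7)
t = 7
√((t*g(8, 10) - 103) + 31443) = √((7*9 - 103) + 31443) = √((63 - 103) + 31443) = √(-40 + 31443) = √31403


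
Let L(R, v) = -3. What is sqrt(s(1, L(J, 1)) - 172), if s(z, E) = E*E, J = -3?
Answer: I*sqrt(163) ≈ 12.767*I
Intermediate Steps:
s(z, E) = E**2
sqrt(s(1, L(J, 1)) - 172) = sqrt((-3)**2 - 172) = sqrt(9 - 172) = sqrt(-163) = I*sqrt(163)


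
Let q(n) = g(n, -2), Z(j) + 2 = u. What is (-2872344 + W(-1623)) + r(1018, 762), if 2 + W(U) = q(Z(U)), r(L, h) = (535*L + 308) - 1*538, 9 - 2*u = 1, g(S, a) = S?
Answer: -2327944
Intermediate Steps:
u = 4 (u = 9/2 - 1/2*1 = 9/2 - 1/2 = 4)
Z(j) = 2 (Z(j) = -2 + 4 = 2)
r(L, h) = -230 + 535*L (r(L, h) = (308 + 535*L) - 538 = -230 + 535*L)
q(n) = n
W(U) = 0 (W(U) = -2 + 2 = 0)
(-2872344 + W(-1623)) + r(1018, 762) = (-2872344 + 0) + (-230 + 535*1018) = -2872344 + (-230 + 544630) = -2872344 + 544400 = -2327944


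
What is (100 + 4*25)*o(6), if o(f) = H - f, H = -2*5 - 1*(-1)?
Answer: -3000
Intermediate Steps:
H = -9 (H = -10 + 1 = -9)
o(f) = -9 - f
(100 + 4*25)*o(6) = (100 + 4*25)*(-9 - 1*6) = (100 + 100)*(-9 - 6) = 200*(-15) = -3000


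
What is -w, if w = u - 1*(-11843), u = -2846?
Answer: -8997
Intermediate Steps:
w = 8997 (w = -2846 - 1*(-11843) = -2846 + 11843 = 8997)
-w = -1*8997 = -8997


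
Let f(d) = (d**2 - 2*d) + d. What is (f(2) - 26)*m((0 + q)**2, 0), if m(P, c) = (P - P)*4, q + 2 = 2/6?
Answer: 0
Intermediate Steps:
f(d) = d**2 - d
q = -5/3 (q = -2 + 2/6 = -2 + 2*(1/6) = -2 + 1/3 = -5/3 ≈ -1.6667)
m(P, c) = 0 (m(P, c) = 0*4 = 0)
(f(2) - 26)*m((0 + q)**2, 0) = (2*(-1 + 2) - 26)*0 = (2*1 - 26)*0 = (2 - 26)*0 = -24*0 = 0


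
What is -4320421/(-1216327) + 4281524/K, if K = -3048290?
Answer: 81246560079/37833851335 ≈ 2.1475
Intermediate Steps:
-4320421/(-1216327) + 4281524/K = -4320421/(-1216327) + 4281524/(-3048290) = -4320421*(-1/1216327) + 4281524*(-1/3048290) = 617203/173761 - 2140762/1524145 = 81246560079/37833851335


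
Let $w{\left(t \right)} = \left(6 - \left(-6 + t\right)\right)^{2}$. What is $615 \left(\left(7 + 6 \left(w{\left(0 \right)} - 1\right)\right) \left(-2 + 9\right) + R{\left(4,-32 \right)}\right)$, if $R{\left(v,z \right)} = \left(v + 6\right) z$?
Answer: $3527025$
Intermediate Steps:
$R{\left(v,z \right)} = z \left(6 + v\right)$ ($R{\left(v,z \right)} = \left(6 + v\right) z = z \left(6 + v\right)$)
$w{\left(t \right)} = \left(12 - t\right)^{2}$
$615 \left(\left(7 + 6 \left(w{\left(0 \right)} - 1\right)\right) \left(-2 + 9\right) + R{\left(4,-32 \right)}\right) = 615 \left(\left(7 + 6 \left(\left(-12 + 0\right)^{2} - 1\right)\right) \left(-2 + 9\right) - 32 \left(6 + 4\right)\right) = 615 \left(\left(7 + 6 \left(\left(-12\right)^{2} - 1\right)\right) 7 - 320\right) = 615 \left(\left(7 + 6 \left(144 - 1\right)\right) 7 - 320\right) = 615 \left(\left(7 + 6 \cdot 143\right) 7 - 320\right) = 615 \left(\left(7 + 858\right) 7 - 320\right) = 615 \left(865 \cdot 7 - 320\right) = 615 \left(6055 - 320\right) = 615 \cdot 5735 = 3527025$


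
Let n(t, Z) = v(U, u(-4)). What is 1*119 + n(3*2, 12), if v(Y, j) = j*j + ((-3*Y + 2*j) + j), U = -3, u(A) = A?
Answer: 132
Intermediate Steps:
v(Y, j) = j**2 - 3*Y + 3*j (v(Y, j) = j**2 + (-3*Y + 3*j) = j**2 - 3*Y + 3*j)
n(t, Z) = 13 (n(t, Z) = (-4)**2 - 3*(-3) + 3*(-4) = 16 + 9 - 12 = 13)
1*119 + n(3*2, 12) = 1*119 + 13 = 119 + 13 = 132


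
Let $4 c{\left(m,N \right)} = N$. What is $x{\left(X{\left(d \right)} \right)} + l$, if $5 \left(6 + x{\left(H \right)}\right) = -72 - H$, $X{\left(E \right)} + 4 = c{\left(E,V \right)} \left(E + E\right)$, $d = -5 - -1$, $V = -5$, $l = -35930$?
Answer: $- \frac{179758}{5} \approx -35952.0$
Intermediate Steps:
$c{\left(m,N \right)} = \frac{N}{4}$
$d = -4$ ($d = -5 + 1 = -4$)
$X{\left(E \right)} = -4 - \frac{5 E}{2}$ ($X{\left(E \right)} = -4 + \frac{1}{4} \left(-5\right) \left(E + E\right) = -4 - \frac{5 \cdot 2 E}{4} = -4 - \frac{5 E}{2}$)
$x{\left(H \right)} = - \frac{102}{5} - \frac{H}{5}$ ($x{\left(H \right)} = -6 + \frac{-72 - H}{5} = -6 - \left(\frac{72}{5} + \frac{H}{5}\right) = - \frac{102}{5} - \frac{H}{5}$)
$x{\left(X{\left(d \right)} \right)} + l = \left(- \frac{102}{5} - \frac{-4 - -10}{5}\right) - 35930 = \left(- \frac{102}{5} - \frac{-4 + 10}{5}\right) - 35930 = \left(- \frac{102}{5} - \frac{6}{5}\right) - 35930 = - \frac{108}{5} - 35930 = - \frac{179758}{5}$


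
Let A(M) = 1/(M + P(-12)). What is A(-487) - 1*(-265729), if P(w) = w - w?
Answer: 129410022/487 ≈ 2.6573e+5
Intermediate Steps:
P(w) = 0
A(M) = 1/M (A(M) = 1/(M + 0) = 1/M)
A(-487) - 1*(-265729) = 1/(-487) - 1*(-265729) = -1/487 + 265729 = 129410022/487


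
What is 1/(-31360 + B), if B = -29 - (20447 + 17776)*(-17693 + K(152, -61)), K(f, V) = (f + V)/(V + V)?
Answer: 122/82505752593 ≈ 1.4787e-9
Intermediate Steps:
K(f, V) = (V + f)/(2*V) (K(f, V) = (V + f)/((2*V)) = (V + f)*(1/(2*V)) = (V + f)/(2*V))
B = 82509578513/122 (B = -29 - (20447 + 17776)*(-17693 + (½)*(-61 + 152)/(-61)) = -29 - 38223*(-17693 + (½)*(-1/61)*91) = -29 - 38223*(-17693 - 91/122) = -29 - 38223*(-2158637)/122 = -29 - 1*(-82509582051/122) = -29 + 82509582051/122 = 82509578513/122 ≈ 6.7631e+8)
1/(-31360 + B) = 1/(-31360 + 82509578513/122) = 1/(82505752593/122) = 122/82505752593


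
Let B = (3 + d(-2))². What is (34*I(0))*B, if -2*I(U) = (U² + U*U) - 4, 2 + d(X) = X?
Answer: 68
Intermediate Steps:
d(X) = -2 + X
I(U) = 2 - U² (I(U) = -((U² + U*U) - 4)/2 = -((U² + U²) - 4)/2 = -(2*U² - 4)/2 = -(-4 + 2*U²)/2 = 2 - U²)
B = 1 (B = (3 + (-2 - 2))² = (3 - 4)² = (-1)² = 1)
(34*I(0))*B = (34*(2 - 1*0²))*1 = (34*(2 - 1*0))*1 = (34*(2 + 0))*1 = (34*2)*1 = 68*1 = 68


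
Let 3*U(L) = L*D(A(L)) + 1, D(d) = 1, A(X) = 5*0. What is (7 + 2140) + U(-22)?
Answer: 2140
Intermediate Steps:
A(X) = 0
U(L) = ⅓ + L/3 (U(L) = (L*1 + 1)/3 = (L + 1)/3 = (1 + L)/3 = ⅓ + L/3)
(7 + 2140) + U(-22) = (7 + 2140) + (⅓ + (⅓)*(-22)) = 2147 + (⅓ - 22/3) = 2147 - 7 = 2140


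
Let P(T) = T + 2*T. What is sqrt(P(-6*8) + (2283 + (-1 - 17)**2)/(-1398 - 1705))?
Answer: I*sqrt(1394609217)/3103 ≈ 12.035*I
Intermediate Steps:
P(T) = 3*T
sqrt(P(-6*8) + (2283 + (-1 - 17)**2)/(-1398 - 1705)) = sqrt(3*(-6*8) + (2283 + (-1 - 17)**2)/(-1398 - 1705)) = sqrt(3*(-48) + (2283 + (-18)**2)/(-3103)) = sqrt(-144 + (2283 + 324)*(-1/3103)) = sqrt(-144 + 2607*(-1/3103)) = sqrt(-144 - 2607/3103) = sqrt(-449439/3103) = I*sqrt(1394609217)/3103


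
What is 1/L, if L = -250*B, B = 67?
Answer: -1/16750 ≈ -5.9702e-5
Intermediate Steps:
L = -16750 (L = -250*67 = -16750)
1/L = 1/(-16750) = -1/16750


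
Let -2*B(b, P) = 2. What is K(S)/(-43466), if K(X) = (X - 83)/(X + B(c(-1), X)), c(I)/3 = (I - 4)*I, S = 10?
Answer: 73/391194 ≈ 0.00018661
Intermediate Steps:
c(I) = 3*I*(-4 + I) (c(I) = 3*((I - 4)*I) = 3*((-4 + I)*I) = 3*(I*(-4 + I)) = 3*I*(-4 + I))
B(b, P) = -1 (B(b, P) = -½*2 = -1)
K(X) = (-83 + X)/(-1 + X) (K(X) = (X - 83)/(X - 1) = (-83 + X)/(-1 + X))
K(S)/(-43466) = ((-83 + 10)/(-1 + 10))/(-43466) = (-73/9)*(-1/43466) = ((⅑)*(-73))*(-1/43466) = -73/9*(-1/43466) = 73/391194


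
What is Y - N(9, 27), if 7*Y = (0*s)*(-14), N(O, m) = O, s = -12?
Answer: -9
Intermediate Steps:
Y = 0 (Y = ((0*(-12))*(-14))/7 = (0*(-14))/7 = (⅐)*0 = 0)
Y - N(9, 27) = 0 - 1*9 = 0 - 9 = -9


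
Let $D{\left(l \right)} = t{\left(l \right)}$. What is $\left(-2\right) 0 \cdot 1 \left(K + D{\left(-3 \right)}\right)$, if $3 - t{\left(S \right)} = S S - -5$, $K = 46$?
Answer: $0$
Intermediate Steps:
$t{\left(S \right)} = -2 - S^{2}$ ($t{\left(S \right)} = 3 - \left(S S - -5\right) = 3 - \left(S^{2} + 5\right) = 3 - \left(5 + S^{2}\right) = -2 - S^{2}$)
$D{\left(l \right)} = -2 - l^{2}$
$\left(-2\right) 0 \cdot 1 \left(K + D{\left(-3 \right)}\right) = \left(-2\right) 0 \cdot 1 \left(46 - 11\right) = 0 \cdot 1 \left(46 - 11\right) = 0 \left(46 - 11\right) = 0 \cdot 35 = 0$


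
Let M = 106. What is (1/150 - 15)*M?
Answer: -119197/75 ≈ -1589.3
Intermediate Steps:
(1/150 - 15)*M = (1/150 - 15)*106 = -2249/150*106 = -119197/75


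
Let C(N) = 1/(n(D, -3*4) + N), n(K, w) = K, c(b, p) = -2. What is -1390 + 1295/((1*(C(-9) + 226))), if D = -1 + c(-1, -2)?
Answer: -3752750/2711 ≈ -1384.3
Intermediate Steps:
D = -3 (D = -1 - 2 = -3)
C(N) = 1/(-3 + N)
-1390 + 1295/((1*(C(-9) + 226))) = -1390 + 1295/((1*(1/(-3 - 9) + 226))) = -1390 + 1295/((1*(1/(-12) + 226))) = -1390 + 1295/((1*(-1/12 + 226))) = -1390 + 1295/((1*(2711/12))) = -1390 + 1295/(2711/12) = -1390 + 1295*(12/2711) = -1390 + 15540/2711 = -3752750/2711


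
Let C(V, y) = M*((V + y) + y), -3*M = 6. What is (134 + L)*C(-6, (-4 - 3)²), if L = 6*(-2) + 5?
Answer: -23368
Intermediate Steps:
M = -2 (M = -⅓*6 = -2)
C(V, y) = -4*y - 2*V (C(V, y) = -2*((V + y) + y) = -2*(V + 2*y) = -4*y - 2*V)
L = -7 (L = -12 + 5 = -7)
(134 + L)*C(-6, (-4 - 3)²) = (134 - 7)*(-4*(-4 - 3)² - 2*(-6)) = 127*(-4*(-7)² + 12) = 127*(-4*49 + 12) = 127*(-196 + 12) = 127*(-184) = -23368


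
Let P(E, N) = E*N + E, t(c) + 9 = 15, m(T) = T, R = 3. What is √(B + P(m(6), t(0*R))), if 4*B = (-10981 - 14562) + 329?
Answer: I*√25046/2 ≈ 79.13*I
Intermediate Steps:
B = -12607/2 (B = ((-10981 - 14562) + 329)/4 = (-25543 + 329)/4 = (¼)*(-25214) = -12607/2 ≈ -6303.5)
t(c) = 6 (t(c) = -9 + 15 = 6)
P(E, N) = E + E*N
√(B + P(m(6), t(0*R))) = √(-12607/2 + 6*(1 + 6)) = √(-12607/2 + 6*7) = √(-12607/2 + 42) = √(-12523/2) = I*√25046/2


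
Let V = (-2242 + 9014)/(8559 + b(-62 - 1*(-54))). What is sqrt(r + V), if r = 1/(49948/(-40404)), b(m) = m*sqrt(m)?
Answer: sqrt(-10101/12487 + 6772/(8559 - 16*I*sqrt(2))) ≈ 0.0078447 + 0.13332*I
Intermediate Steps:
b(m) = m**(3/2)
r = -10101/12487 (r = 1/(49948*(-1/40404)) = 1/(-12487/10101) = -10101/12487 ≈ -0.80892)
V = 6772/(8559 - 16*I*sqrt(2)) (V = (-2242 + 9014)/(8559 + (-62 - 1*(-54))**(3/2)) = 6772/(8559 + (-62 + 54)**(3/2)) = 6772/(8559 + (-8)**(3/2)) = 6772/(8559 - 16*I*sqrt(2)) ≈ 0.79121 + 0.0020917*I)
sqrt(r + V) = sqrt(-10101/12487 + (57961548/73256993 + 108352*I*sqrt(2)/73256993)) = sqrt(-16203036417/914760071591 + 108352*I*sqrt(2)/73256993)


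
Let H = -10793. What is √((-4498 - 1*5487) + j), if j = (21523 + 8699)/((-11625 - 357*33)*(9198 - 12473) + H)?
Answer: I*√58654691629796297011/76643857 ≈ 99.925*I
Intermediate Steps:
j = 30222/76643857 (j = (21523 + 8699)/((-11625 - 357*33)*(9198 - 12473) - 10793) = 30222/((-11625 - 11781)*(-3275) - 10793) = 30222/(-23406*(-3275) - 10793) = 30222/(76654650 - 10793) = 30222/76643857 ≈ 0.00039432)
√((-4498 - 1*5487) + j) = √((-4498 - 1*5487) + 30222/76643857) = √((-4498 - 5487) + 30222/76643857) = √(-9985 + 30222/76643857) = √(-765288881923/76643857) = I*√58654691629796297011/76643857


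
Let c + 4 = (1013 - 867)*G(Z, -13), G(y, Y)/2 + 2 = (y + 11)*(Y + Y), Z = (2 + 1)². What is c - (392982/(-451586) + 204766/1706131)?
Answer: -58719920884545041/385232436883 ≈ -1.5243e+5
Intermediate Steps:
Z = 9 (Z = 3² = 9)
G(y, Y) = -4 + 4*Y*(11 + y) (G(y, Y) = -4 + 2*((y + 11)*(Y + Y)) = -4 + 2*((11 + y)*(2*Y)) = -4 + 2*(2*Y*(11 + y)) = -4 + 4*Y*(11 + y))
c = -152428 (c = -4 + (1013 - 867)*(-4 + 44*(-13) + 4*(-13)*9) = -4 + 146*(-4 - 572 - 468) = -4 + 146*(-1044) = -4 - 152424 = -152428)
c - (392982/(-451586) + 204766/1706131) = -152428 - (392982/(-451586) + 204766/1706131) = -152428 - (392982*(-1/451586) + 204766*(1/1706131)) = -152428 - (-196491/225793 + 204766/1706131) = -152428 - 1*(-289004656883/385232436883) = -152428 + 289004656883/385232436883 = -58719920884545041/385232436883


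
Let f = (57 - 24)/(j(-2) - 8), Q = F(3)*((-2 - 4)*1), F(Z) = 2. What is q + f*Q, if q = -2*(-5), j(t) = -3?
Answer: 46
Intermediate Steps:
Q = -12 (Q = 2*((-2 - 4)*1) = 2*(-6*1) = 2*(-6) = -12)
f = -3 (f = (57 - 24)/(-3 - 8) = 33/(-11) = 33*(-1/11) = -3)
q = 10
q + f*Q = 10 - 3*(-12) = 10 + 36 = 46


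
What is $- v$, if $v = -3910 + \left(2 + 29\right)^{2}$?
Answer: $2949$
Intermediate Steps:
$v = -2949$ ($v = -3910 + 31^{2} = -3910 + 961 = -2949$)
$- v = \left(-1\right) \left(-2949\right) = 2949$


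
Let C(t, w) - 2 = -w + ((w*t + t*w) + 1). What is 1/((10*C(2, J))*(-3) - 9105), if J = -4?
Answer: -1/8835 ≈ -0.00011319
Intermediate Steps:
C(t, w) = 3 - w + 2*t*w (C(t, w) = 2 + (-w + ((w*t + t*w) + 1)) = 2 + (-w + ((t*w + t*w) + 1)) = 2 + (-w + (2*t*w + 1)) = 2 + (-w + (1 + 2*t*w)) = 2 + (1 - w + 2*t*w) = 3 - w + 2*t*w)
1/((10*C(2, J))*(-3) - 9105) = 1/((10*(3 - 1*(-4) + 2*2*(-4)))*(-3) - 9105) = 1/((10*(3 + 4 - 16))*(-3) - 9105) = 1/((10*(-9))*(-3) - 9105) = 1/(-90*(-3) - 9105) = 1/(270 - 9105) = 1/(-8835) = -1/8835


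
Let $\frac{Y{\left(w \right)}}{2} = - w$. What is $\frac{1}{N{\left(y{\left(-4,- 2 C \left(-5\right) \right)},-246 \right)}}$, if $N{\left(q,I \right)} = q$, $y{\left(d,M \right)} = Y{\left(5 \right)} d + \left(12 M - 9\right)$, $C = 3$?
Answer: $\frac{1}{391} \approx 0.0025575$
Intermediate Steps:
$Y{\left(w \right)} = - 2 w$ ($Y{\left(w \right)} = 2 \left(- w\right) = - 2 w$)
$y{\left(d,M \right)} = -9 - 10 d + 12 M$ ($y{\left(d,M \right)} = \left(-2\right) 5 d + \left(12 M - 9\right) = - 10 d + \left(-9 + 12 M\right) = -9 - 10 d + 12 M$)
$\frac{1}{N{\left(y{\left(-4,- 2 C \left(-5\right) \right)},-246 \right)}} = \frac{1}{-9 - -40 + 12 \left(-2\right) 3 \left(-5\right)} = \frac{1}{-9 + 40 + 12 \left(\left(-6\right) \left(-5\right)\right)} = \frac{1}{-9 + 40 + 12 \cdot 30} = \frac{1}{-9 + 40 + 360} = \frac{1}{391}$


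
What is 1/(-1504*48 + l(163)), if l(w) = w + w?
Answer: -1/71866 ≈ -1.3915e-5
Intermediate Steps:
l(w) = 2*w
1/(-1504*48 + l(163)) = 1/(-1504*48 + 2*163) = 1/(-72192 + 326) = 1/(-71866) = -1/71866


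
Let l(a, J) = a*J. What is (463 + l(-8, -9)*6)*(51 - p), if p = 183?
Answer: -118140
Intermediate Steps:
l(a, J) = J*a
(463 + l(-8, -9)*6)*(51 - p) = (463 - 9*(-8)*6)*(51 - 1*183) = (463 + 72*6)*(51 - 183) = (463 + 432)*(-132) = 895*(-132) = -118140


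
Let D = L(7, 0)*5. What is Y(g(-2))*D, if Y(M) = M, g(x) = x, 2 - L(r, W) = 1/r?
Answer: -130/7 ≈ -18.571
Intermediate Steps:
L(r, W) = 2 - 1/r
D = 65/7 (D = (2 - 1/7)*5 = (2 - 1*⅐)*5 = (2 - ⅐)*5 = (13/7)*5 = 65/7 ≈ 9.2857)
Y(g(-2))*D = -2*65/7 = -130/7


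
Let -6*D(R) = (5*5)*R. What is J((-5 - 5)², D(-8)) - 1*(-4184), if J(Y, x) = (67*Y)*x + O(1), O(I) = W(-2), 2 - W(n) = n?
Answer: 682564/3 ≈ 2.2752e+5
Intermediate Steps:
W(n) = 2 - n
O(I) = 4 (O(I) = 2 - 1*(-2) = 2 + 2 = 4)
D(R) = -25*R/6 (D(R) = -5*5*R/6 = -25*R/6)
J(Y, x) = 4 + 67*Y*x (J(Y, x) = (67*Y)*x + 4 = 67*Y*x + 4 = 4 + 67*Y*x)
J((-5 - 5)², D(-8)) - 1*(-4184) = (4 + 67*(-5 - 5)²*(-25/6*(-8))) - 1*(-4184) = (4 + 67*(-10)²*(100/3)) + 4184 = (4 + 67*100*(100/3)) + 4184 = (4 + 670000/3) + 4184 = 670012/3 + 4184 = 682564/3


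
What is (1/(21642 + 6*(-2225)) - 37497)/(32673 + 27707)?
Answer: -310925123/500670960 ≈ -0.62102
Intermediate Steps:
(1/(21642 + 6*(-2225)) - 37497)/(32673 + 27707) = (1/(21642 - 13350) - 37497)/60380 = (1/8292 - 37497)*(1/60380) = -310925123/8292*1/60380 = -310925123/500670960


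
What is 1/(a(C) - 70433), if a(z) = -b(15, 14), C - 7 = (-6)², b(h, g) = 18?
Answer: -1/70451 ≈ -1.4194e-5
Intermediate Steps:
C = 43 (C = 7 + (-6)² = 7 + 36 = 43)
a(z) = -18 (a(z) = -1*18 = -18)
1/(a(C) - 70433) = 1/(-18 - 70433) = 1/(-70451) = -1/70451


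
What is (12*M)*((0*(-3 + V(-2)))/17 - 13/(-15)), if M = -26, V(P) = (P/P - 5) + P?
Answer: -1352/5 ≈ -270.40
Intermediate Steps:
V(P) = -4 + P (V(P) = (1 - 5) + P = -4 + P)
(12*M)*((0*(-3 + V(-2)))/17 - 13/(-15)) = (12*(-26))*((0*(-3 + (-4 - 2)))/17 - 13/(-15)) = -312*((0*(-3 - 6))*(1/17) - 13*(-1/15)) = -312*((0*(-9))*(1/17) + 13/15) = -312*(0*(1/17) + 13/15) = -312*(0 + 13/15) = -312*13/15 = -1352/5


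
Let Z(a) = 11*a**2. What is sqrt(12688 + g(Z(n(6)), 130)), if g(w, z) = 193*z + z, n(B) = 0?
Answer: 54*sqrt(13) ≈ 194.70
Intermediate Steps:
g(w, z) = 194*z
sqrt(12688 + g(Z(n(6)), 130)) = sqrt(12688 + 194*130) = sqrt(12688 + 25220) = sqrt(37908) = 54*sqrt(13)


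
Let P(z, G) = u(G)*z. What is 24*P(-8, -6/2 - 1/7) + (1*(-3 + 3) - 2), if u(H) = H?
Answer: 4210/7 ≈ 601.43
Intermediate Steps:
P(z, G) = G*z
24*P(-8, -6/2 - 1/7) + (1*(-3 + 3) - 2) = 24*((-6/2 - 1/7)*(-8)) + (1*(-3 + 3) - 2) = 24*((-6*½ - 1*⅐)*(-8)) + (1*0 - 2) = 24*((-3 - ⅐)*(-8)) + (0 - 2) = 24*(-22/7*(-8)) - 2 = 24*(176/7) - 2 = 4224/7 - 2 = 4210/7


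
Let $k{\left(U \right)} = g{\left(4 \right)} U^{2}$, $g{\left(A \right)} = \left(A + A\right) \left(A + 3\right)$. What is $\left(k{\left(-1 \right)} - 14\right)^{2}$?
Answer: $1764$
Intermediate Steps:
$g{\left(A \right)} = 2 A \left(3 + A\right)$
$k{\left(U \right)} = 56 U^{2}$ ($k{\left(U \right)} = 2 \cdot 4 \left(3 + 4\right) U^{2} = 2 \cdot 4 \cdot 7 U^{2} = 56 U^{2}$)
$\left(k{\left(-1 \right)} - 14\right)^{2} = \left(56 \left(-1\right)^{2} - 14\right)^{2} = \left(56 \cdot 1 - 14\right)^{2} = \left(56 - 14\right)^{2} = 42^{2} = 1764$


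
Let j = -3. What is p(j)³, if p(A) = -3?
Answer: -27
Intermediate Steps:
p(j)³ = (-3)³ = -27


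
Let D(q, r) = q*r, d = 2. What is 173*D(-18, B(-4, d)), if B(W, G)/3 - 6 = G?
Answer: -74736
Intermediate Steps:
B(W, G) = 18 + 3*G
173*D(-18, B(-4, d)) = 173*(-18*(18 + 3*2)) = 173*(-18*(18 + 6)) = 173*(-18*24) = 173*(-432) = -74736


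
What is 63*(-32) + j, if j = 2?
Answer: -2014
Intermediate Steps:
63*(-32) + j = 63*(-32) + 2 = -2016 + 2 = -2014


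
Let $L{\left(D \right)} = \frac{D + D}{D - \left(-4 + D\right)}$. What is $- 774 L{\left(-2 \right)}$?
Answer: $774$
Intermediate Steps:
$L{\left(D \right)} = \frac{D}{2}$ ($L{\left(D \right)} = \frac{2 D}{4} = 2 D \frac{1}{4} = \frac{D}{2}$)
$- 774 L{\left(-2 \right)} = - 774 \cdot \frac{1}{2} \left(-2\right) = \left(-774\right) \left(-1\right) = 774$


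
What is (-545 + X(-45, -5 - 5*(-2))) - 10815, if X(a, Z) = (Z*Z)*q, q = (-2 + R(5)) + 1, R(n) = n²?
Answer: -10760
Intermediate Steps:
q = 24 (q = (-2 + 5²) + 1 = (-2 + 25) + 1 = 23 + 1 = 24)
X(a, Z) = 24*Z² (X(a, Z) = (Z*Z)*24 = Z²*24 = 24*Z²)
(-545 + X(-45, -5 - 5*(-2))) - 10815 = (-545 + 24*(-5 - 5*(-2))²) - 10815 = (-545 + 24*(-5 + 10)²) - 10815 = (-545 + 24*5²) - 10815 = (-545 + 24*25) - 10815 = (-545 + 600) - 10815 = 55 - 10815 = -10760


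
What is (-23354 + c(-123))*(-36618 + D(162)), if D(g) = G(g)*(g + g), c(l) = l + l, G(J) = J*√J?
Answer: 864184800 - 11148451200*√2 ≈ -1.4902e+10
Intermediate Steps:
G(J) = J^(3/2)
c(l) = 2*l
D(g) = 2*g^(5/2) (D(g) = g^(3/2)*(g + g) = g^(3/2)*(2*g) = 2*g^(5/2))
(-23354 + c(-123))*(-36618 + D(162)) = (-23354 + 2*(-123))*(-36618 + 2*162^(5/2)) = (-23354 - 246)*(-36618 + 2*(236196*√2)) = -23600*(-36618 + 472392*√2) = 864184800 - 11148451200*√2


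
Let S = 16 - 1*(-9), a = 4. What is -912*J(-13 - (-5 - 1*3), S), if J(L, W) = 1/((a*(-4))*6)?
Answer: 19/2 ≈ 9.5000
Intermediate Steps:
S = 25 (S = 16 + 9 = 25)
J(L, W) = -1/96 (J(L, W) = 1/((4*(-4))*6) = 1/(-16*6) = 1/(-96) = -1/96)
-912*J(-13 - (-5 - 1*3), S) = -912*(-1/96) = 19/2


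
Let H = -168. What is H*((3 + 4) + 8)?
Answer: -2520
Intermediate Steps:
H*((3 + 4) + 8) = -168*((3 + 4) + 8) = -168*(7 + 8) = -168*15 = -2520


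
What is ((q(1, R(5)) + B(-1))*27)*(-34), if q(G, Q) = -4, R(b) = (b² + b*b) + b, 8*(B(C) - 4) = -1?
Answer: 459/4 ≈ 114.75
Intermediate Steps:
B(C) = 31/8 (B(C) = 4 + (⅛)*(-1) = 4 - ⅛ = 31/8)
R(b) = b + 2*b² (R(b) = (b² + b²) + b = 2*b² + b = b + 2*b²)
((q(1, R(5)) + B(-1))*27)*(-34) = ((-4 + 31/8)*27)*(-34) = -⅛*27*(-34) = -27/8*(-34) = 459/4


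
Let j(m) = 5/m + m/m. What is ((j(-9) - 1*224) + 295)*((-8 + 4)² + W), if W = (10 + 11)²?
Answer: 293851/9 ≈ 32650.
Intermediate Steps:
j(m) = 1 + 5/m (j(m) = 5/m + 1 = 1 + 5/m)
W = 441 (W = 21² = 441)
((j(-9) - 1*224) + 295)*((-8 + 4)² + W) = (((5 - 9)/(-9) - 1*224) + 295)*((-8 + 4)² + 441) = ((-⅑*(-4) - 224) + 295)*((-4)² + 441) = ((4/9 - 224) + 295)*(16 + 441) = (-2012/9 + 295)*457 = (643/9)*457 = 293851/9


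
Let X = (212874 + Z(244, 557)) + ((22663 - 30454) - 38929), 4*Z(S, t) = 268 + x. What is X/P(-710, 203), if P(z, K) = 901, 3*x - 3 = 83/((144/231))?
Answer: 5632343/30528 ≈ 184.50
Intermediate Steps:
x = 6535/144 (x = 1 + (83/((144/231)))/3 = 1 + (83/((144*(1/231))))/3 = 1 + (83/(48/77))/3 = 1 + (83*(77/48))/3 = 1 + (1/3)*(6391/48) = 1 + 6391/144 = 6535/144 ≈ 45.382)
Z(S, t) = 45127/576 (Z(S, t) = (268 + 6535/144)/4 = (1/4)*(45127/144) = 45127/576)
X = 95749831/576 (X = (212874 + 45127/576) + ((22663 - 30454) - 38929) = 122660551/576 + (-7791 - 38929) = 122660551/576 - 46720 = 95749831/576 ≈ 1.6623e+5)
X/P(-710, 203) = (95749831/576)/901 = (95749831/576)*(1/901) = 5632343/30528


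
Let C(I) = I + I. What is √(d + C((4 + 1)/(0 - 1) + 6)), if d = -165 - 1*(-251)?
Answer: 2*√22 ≈ 9.3808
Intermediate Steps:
d = 86 (d = -165 + 251 = 86)
C(I) = 2*I
√(d + C((4 + 1)/(0 - 1) + 6)) = √(86 + 2*((4 + 1)/(0 - 1) + 6)) = √(86 + 2*(5/(-1) + 6)) = √(86 + 2*(5*(-1) + 6)) = √(86 + 2*(-5 + 6)) = √(86 + 2*1) = √(86 + 2) = √88 = 2*√22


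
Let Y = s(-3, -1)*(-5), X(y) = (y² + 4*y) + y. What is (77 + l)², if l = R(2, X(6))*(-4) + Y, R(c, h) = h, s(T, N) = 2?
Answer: 38809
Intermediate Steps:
X(y) = y² + 5*y
Y = -10 (Y = 2*(-5) = -10)
l = -274 (l = (6*(5 + 6))*(-4) - 10 = (6*11)*(-4) - 10 = 66*(-4) - 10 = -264 - 10 = -274)
(77 + l)² = (77 - 274)² = (-197)² = 38809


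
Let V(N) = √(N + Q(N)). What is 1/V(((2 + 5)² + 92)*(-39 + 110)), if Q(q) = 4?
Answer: √10015/10015 ≈ 0.0099925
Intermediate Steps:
V(N) = √(4 + N) (V(N) = √(N + 4) = √(4 + N))
1/V(((2 + 5)² + 92)*(-39 + 110)) = 1/(√(4 + ((2 + 5)² + 92)*(-39 + 110))) = 1/(√(4 + (7² + 92)*71)) = 1/(√(4 + (49 + 92)*71)) = 1/(√(4 + 141*71)) = 1/(√(4 + 10011)) = 1/(√10015) = √10015/10015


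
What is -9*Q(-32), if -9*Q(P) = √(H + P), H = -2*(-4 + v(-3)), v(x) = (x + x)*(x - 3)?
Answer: 4*I*√6 ≈ 9.798*I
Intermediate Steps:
v(x) = 2*x*(-3 + x) (v(x) = (2*x)*(-3 + x) = 2*x*(-3 + x))
H = -64 (H = -2*(-4 + 2*(-3)*(-3 - 3)) = -2*(-4 + 2*(-3)*(-6)) = -2*(-4 + 36) = -2*32 = -64)
Q(P) = -√(-64 + P)/9
-9*Q(-32) = -(-1)*√(-64 - 32) = -(-1)*√(-96) = -(-1)*4*I*√6 = -(-4)*I*√6 = 4*I*√6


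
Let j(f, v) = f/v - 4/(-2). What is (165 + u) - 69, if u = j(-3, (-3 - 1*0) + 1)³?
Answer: 1111/8 ≈ 138.88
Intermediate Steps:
j(f, v) = 2 + f/v (j(f, v) = f/v - 4*(-½) = f/v + 2 = 2 + f/v)
u = 343/8 (u = (2 - 3/((-3 - 1*0) + 1))³ = (2 - 3/((-3 + 0) + 1))³ = (2 - 3/(-3 + 1))³ = (2 - 3/(-2))³ = (2 - 3*(-½))³ = (2 + 3/2)³ = (7/2)³ = 343/8 ≈ 42.875)
(165 + u) - 69 = (165 + 343/8) - 69 = 1663/8 - 69 = 1111/8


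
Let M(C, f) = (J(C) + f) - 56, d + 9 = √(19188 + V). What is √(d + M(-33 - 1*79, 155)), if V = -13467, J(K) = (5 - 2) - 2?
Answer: √(91 + √5721) ≈ 12.909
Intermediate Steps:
J(K) = 1 (J(K) = 3 - 2 = 1)
d = -9 + √5721 (d = -9 + √(19188 - 13467) = -9 + √5721 ≈ 66.637)
M(C, f) = -55 + f (M(C, f) = (1 + f) - 56 = -55 + f)
√(d + M(-33 - 1*79, 155)) = √((-9 + √5721) + (-55 + 155)) = √((-9 + √5721) + 100) = √(91 + √5721)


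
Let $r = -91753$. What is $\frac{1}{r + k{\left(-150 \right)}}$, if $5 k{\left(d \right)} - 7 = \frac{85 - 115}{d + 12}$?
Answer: $- \frac{115}{10551429} \approx -1.0899 \cdot 10^{-5}$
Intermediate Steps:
$k{\left(d \right)} = \frac{7}{5} - \frac{6}{12 + d}$ ($k{\left(d \right)} = \frac{7}{5} + \frac{\left(85 - 115\right) \frac{1}{d + 12}}{5} = \frac{7}{5} + \frac{\left(-30\right) \frac{1}{12 + d}}{5} = \frac{7}{5} - \frac{6}{12 + d}$)
$\frac{1}{r + k{\left(-150 \right)}} = \frac{1}{-91753 + \frac{54 + 7 \left(-150\right)}{5 \left(12 - 150\right)}} = \frac{1}{-91753 + \frac{54 - 1050}{5 \left(-138\right)}} = \frac{1}{-91753 + \frac{1}{5} \left(- \frac{1}{138}\right) \left(-996\right)} = \frac{1}{-91753 + \frac{166}{115}} = \frac{1}{- \frac{10551429}{115}} = - \frac{115}{10551429}$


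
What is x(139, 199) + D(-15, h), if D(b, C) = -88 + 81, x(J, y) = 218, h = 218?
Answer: 211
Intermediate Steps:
D(b, C) = -7
x(139, 199) + D(-15, h) = 218 - 7 = 211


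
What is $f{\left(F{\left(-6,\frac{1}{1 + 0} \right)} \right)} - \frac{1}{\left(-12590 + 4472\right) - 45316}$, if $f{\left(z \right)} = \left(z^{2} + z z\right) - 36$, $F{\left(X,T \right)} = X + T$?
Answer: $\frac{748077}{53434} \approx 14.0$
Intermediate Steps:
$F{\left(X,T \right)} = T + X$
$f{\left(z \right)} = -36 + 2 z^{2}$ ($f{\left(z \right)} = \left(z^{2} + z^{2}\right) - 36 = 2 z^{2} - 36 = -36 + 2 z^{2}$)
$f{\left(F{\left(-6,\frac{1}{1 + 0} \right)} \right)} - \frac{1}{\left(-12590 + 4472\right) - 45316} = \left(-36 + 2 \left(\frac{1}{1 + 0} - 6\right)^{2}\right) - \frac{1}{\left(-12590 + 4472\right) - 45316} = \left(-36 + 2 \left(1^{-1} - 6\right)^{2}\right) - \frac{1}{-8118 - 45316} = \left(-36 + 2 \left(1 - 6\right)^{2}\right) - \frac{1}{-53434} = \left(-36 + 2 \left(-5\right)^{2}\right) - - \frac{1}{53434} = \left(-36 + 2 \cdot 25\right) + \frac{1}{53434} = \left(-36 + 50\right) + \frac{1}{53434} = 14 + \frac{1}{53434} = \frac{748077}{53434}$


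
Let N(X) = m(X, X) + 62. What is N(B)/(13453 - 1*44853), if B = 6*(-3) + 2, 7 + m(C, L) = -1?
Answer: -27/15700 ≈ -0.0017197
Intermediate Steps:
m(C, L) = -8 (m(C, L) = -7 - 1 = -8)
B = -16 (B = -18 + 2 = -16)
N(X) = 54 (N(X) = -8 + 62 = 54)
N(B)/(13453 - 1*44853) = 54/(13453 - 1*44853) = 54/(13453 - 44853) = 54/(-31400) = 54*(-1/31400) = -27/15700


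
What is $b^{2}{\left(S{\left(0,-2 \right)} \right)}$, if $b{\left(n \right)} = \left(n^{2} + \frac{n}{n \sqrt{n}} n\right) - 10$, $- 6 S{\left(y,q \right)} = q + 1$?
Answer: $\frac{129097}{1296} - \frac{359 \sqrt{6}}{108} \approx 91.47$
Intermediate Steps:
$S{\left(y,q \right)} = - \frac{1}{6} - \frac{q}{6}$ ($S{\left(y,q \right)} = - \frac{q + 1}{6} = - \frac{1 + q}{6} = - \frac{1}{6} - \frac{q}{6}$)
$b{\left(n \right)} = -10 + \sqrt{n} + n^{2}$ ($b{\left(n \right)} = \left(n^{2} + \frac{n}{n^{\frac{3}{2}}} n\right) - 10 = \left(n^{2} + \frac{n}{\sqrt{n}}\right) - 10 = \left(n^{2} + \sqrt{n}\right) - 10 = \left(\sqrt{n} + n^{2}\right) - 10 = -10 + \sqrt{n} + n^{2}$)
$b^{2}{\left(S{\left(0,-2 \right)} \right)} = \left(-10 + \sqrt{- \frac{1}{6} - - \frac{1}{3}} + \left(- \frac{1}{6} - - \frac{1}{3}\right)^{2}\right)^{2} = \left(-10 + \sqrt{- \frac{1}{6} + \frac{1}{3}} + \left(- \frac{1}{6} + \frac{1}{3}\right)^{2}\right)^{2} = \left(-10 + \sqrt{\frac{1}{6}} + \left(\frac{1}{6}\right)^{2}\right)^{2} = \left(-10 + \frac{\sqrt{6}}{6} + \frac{1}{36}\right)^{2} = \left(- \frac{359}{36} + \frac{\sqrt{6}}{6}\right)^{2}$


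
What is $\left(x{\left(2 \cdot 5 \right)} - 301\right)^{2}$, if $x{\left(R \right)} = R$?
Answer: $84681$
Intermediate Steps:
$\left(x{\left(2 \cdot 5 \right)} - 301\right)^{2} = \left(2 \cdot 5 - 301\right)^{2} = \left(10 - 301\right)^{2} = \left(-291\right)^{2} = 84681$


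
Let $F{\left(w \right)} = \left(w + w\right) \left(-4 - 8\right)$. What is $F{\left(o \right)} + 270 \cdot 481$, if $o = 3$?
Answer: $129798$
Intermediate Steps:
$F{\left(w \right)} = - 24 w$ ($F{\left(w \right)} = 2 w \left(-12\right) = - 24 w$)
$F{\left(o \right)} + 270 \cdot 481 = \left(-24\right) 3 + 270 \cdot 481 = -72 + 129870 = 129798$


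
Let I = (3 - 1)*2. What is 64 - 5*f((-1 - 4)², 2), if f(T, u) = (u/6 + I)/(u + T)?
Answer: 5119/81 ≈ 63.198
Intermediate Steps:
I = 4 (I = 2*2 = 4)
f(T, u) = (4 + u/6)/(T + u) (f(T, u) = (u/6 + 4)/(u + T) = (u*(⅙) + 4)/(T + u) = (u/6 + 4)/(T + u) = (4 + u/6)/(T + u))
64 - 5*f((-1 - 4)², 2) = 64 - 5*(4 + (⅙)*2)/((-1 - 4)² + 2) = 64 - 5*(4 + ⅓)/((-5)² + 2) = 64 - 5*13/((25 + 2)*3) = 64 - 5*13/(27*3) = 64 - 5*13/81 = 64 - 65/81 = 5119/81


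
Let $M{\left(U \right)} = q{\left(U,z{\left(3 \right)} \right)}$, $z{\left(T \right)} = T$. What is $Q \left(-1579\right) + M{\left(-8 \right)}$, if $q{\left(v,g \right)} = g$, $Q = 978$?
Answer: $-1544259$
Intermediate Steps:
$M{\left(U \right)} = 3$
$Q \left(-1579\right) + M{\left(-8 \right)} = 978 \left(-1579\right) + 3 = -1544262 + 3 = -1544259$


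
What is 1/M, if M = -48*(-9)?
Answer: 1/432 ≈ 0.0023148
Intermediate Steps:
M = 432
1/M = 1/432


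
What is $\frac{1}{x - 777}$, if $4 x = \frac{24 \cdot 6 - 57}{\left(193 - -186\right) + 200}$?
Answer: $- \frac{772}{599815} \approx -0.0012871$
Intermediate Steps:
$x = \frac{29}{772}$ ($x = \frac{\left(24 \cdot 6 - 57\right) \frac{1}{\left(193 - -186\right) + 200}}{4} = \frac{\left(144 - 57\right) \frac{1}{\left(193 + 186\right) + 200}}{4} = \frac{87 \frac{1}{379 + 200}}{4} = \frac{87 \cdot \frac{1}{579}}{4} = \frac{1}{4} \cdot \frac{29}{193} = \frac{29}{772} \approx 0.037565$)
$\frac{1}{x - 777} = \frac{1}{\frac{29}{772} - 777} = \frac{1}{- \frac{599815}{772}} = - \frac{772}{599815}$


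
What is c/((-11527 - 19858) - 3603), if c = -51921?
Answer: 51921/34988 ≈ 1.4840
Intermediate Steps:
c/((-11527 - 19858) - 3603) = -51921/((-11527 - 19858) - 3603) = -51921/(-31385 - 3603) = -51921/(-34988) = -51921*(-1/34988) = 51921/34988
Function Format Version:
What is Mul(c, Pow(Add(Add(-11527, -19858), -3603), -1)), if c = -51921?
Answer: Rational(51921, 34988) ≈ 1.4840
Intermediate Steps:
Mul(c, Pow(Add(Add(-11527, -19858), -3603), -1)) = Mul(-51921, Pow(Add(Add(-11527, -19858), -3603), -1)) = Mul(-51921, Pow(Add(-31385, -3603), -1)) = Mul(-51921, Pow(-34988, -1)) = Mul(-51921, Rational(-1, 34988)) = Rational(51921, 34988)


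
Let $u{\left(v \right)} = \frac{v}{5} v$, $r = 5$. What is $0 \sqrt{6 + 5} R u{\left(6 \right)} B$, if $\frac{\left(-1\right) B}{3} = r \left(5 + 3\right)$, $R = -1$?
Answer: $0$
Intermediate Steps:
$B = -120$ ($B = - 3 \cdot 5 \left(5 + 3\right) = - 3 \cdot 5 \cdot 8 = \left(-3\right) 40 = -120$)
$u{\left(v \right)} = \frac{v^{2}}{5}$ ($u{\left(v \right)} = v \frac{1}{5} v = \frac{v}{5} v = \frac{v^{2}}{5}$)
$0 \sqrt{6 + 5} R u{\left(6 \right)} B = 0 \sqrt{6 + 5} \left(-1\right) \frac{6^{2}}{5} \left(-120\right) = 0 \sqrt{11} \left(-1\right) \frac{1}{5} \cdot 36 \left(-120\right) = 0 \left(-1\right) \frac{36}{5} \left(-120\right) = 0 \cdot \frac{36}{5} \left(-120\right) = 0 \left(-120\right) = 0$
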